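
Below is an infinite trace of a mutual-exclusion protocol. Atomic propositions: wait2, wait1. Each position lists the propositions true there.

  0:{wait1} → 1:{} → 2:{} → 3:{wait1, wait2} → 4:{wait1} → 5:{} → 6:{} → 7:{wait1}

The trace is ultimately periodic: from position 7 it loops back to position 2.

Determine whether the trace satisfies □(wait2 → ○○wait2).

Violated

wait2 → ○○wait2 must hold at every position from 0 onward. It fails at position 3, so □(wait2 → ○○wait2) is false.
Positions where wait2 holds: 3.
Check ○○wait2 at each: 3→fails.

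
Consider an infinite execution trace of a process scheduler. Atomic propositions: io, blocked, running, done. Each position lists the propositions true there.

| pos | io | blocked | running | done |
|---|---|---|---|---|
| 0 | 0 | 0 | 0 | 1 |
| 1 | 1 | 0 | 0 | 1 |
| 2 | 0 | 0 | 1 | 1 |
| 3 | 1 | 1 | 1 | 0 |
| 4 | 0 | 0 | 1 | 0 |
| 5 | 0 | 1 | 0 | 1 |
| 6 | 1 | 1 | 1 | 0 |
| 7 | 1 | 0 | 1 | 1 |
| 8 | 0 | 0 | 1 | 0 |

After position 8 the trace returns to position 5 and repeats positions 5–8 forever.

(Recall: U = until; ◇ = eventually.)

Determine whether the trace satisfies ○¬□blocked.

Holds

The position after 0 is 1; ¬□blocked is true there.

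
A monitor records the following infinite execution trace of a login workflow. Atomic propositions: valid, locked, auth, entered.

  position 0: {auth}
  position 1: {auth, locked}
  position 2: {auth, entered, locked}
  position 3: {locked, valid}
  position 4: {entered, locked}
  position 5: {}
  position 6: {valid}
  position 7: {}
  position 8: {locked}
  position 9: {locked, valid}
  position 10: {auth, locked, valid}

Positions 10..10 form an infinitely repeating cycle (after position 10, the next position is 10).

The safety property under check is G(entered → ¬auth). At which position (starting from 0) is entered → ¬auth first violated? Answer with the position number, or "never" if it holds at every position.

Check entered → ¬auth at each position in order: 0 ✓, 1 ✓.
At position 2 the labels are {auth, entered, locked}, so entered → ¬auth is false there. This is the first violation.

2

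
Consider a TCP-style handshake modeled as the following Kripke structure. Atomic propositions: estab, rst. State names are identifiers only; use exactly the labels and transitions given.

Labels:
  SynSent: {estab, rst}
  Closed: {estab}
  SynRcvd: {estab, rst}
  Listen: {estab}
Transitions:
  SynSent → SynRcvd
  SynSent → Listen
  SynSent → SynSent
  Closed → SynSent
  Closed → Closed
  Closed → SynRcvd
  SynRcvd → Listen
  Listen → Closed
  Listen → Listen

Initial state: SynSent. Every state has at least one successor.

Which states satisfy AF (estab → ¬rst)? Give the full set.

States satisfying estab → ¬rst: {Closed, Listen}.
States satisfying AF (estab → ¬rst): {Closed, SynRcvd, Listen}.

{Closed, SynRcvd, Listen}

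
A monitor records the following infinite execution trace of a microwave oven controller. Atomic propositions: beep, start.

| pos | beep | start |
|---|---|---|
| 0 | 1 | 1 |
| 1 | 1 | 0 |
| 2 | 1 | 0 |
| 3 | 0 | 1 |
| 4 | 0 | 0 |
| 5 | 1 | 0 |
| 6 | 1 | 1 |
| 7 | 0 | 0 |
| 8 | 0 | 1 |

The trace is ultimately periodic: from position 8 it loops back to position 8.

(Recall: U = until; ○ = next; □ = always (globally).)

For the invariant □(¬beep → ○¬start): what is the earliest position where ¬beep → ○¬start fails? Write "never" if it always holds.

7

Check ¬beep → ○¬start at each position in order: 0 ✓, 1 ✓, 2 ✓, 3 ✓, 4 ✓, 5 ✓, 6 ✓.
At position 7 the labels are {} and the next position 8 has {start}, so ¬beep → ○¬start is false there. This is the first violation.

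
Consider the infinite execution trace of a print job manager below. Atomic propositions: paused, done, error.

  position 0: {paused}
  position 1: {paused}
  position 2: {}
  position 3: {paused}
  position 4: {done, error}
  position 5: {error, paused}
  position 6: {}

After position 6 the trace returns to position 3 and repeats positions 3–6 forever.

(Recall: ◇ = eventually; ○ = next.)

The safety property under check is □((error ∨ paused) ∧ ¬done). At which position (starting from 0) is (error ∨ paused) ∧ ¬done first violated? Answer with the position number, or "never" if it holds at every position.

2

Check (error ∨ paused) ∧ ¬done at each position in order: 0 ✓, 1 ✓.
At position 2 the labels are {}, so (error ∨ paused) ∧ ¬done is false there. This is the first violation.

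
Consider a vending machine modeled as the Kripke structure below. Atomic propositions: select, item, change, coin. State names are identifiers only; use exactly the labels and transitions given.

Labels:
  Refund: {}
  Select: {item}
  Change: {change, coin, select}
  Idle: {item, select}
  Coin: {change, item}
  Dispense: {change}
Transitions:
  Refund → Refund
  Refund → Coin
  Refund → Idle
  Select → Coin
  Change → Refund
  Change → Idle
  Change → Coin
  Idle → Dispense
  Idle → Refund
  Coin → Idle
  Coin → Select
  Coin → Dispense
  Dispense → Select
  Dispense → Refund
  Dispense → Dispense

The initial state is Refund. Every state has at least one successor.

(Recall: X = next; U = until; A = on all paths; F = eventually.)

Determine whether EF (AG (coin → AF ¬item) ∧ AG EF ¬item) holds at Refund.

States satisfying AG (coin → AF ¬item) ∧ AG EF ¬item: {Refund, Select, Change, Idle, Coin, Dispense}.
States satisfying EF (AG (coin → AF ¬item) ∧ AG EF ¬item): {Refund, Select, Change, Idle, Coin, Dispense}.
Some path from Refund reaches a state where AG (coin → AF ¬item) ∧ AG EF ¬item holds.
Refund ∈ Sat(EF (AG (coin → AF ¬item) ∧ AG EF ¬item)).

Satisfied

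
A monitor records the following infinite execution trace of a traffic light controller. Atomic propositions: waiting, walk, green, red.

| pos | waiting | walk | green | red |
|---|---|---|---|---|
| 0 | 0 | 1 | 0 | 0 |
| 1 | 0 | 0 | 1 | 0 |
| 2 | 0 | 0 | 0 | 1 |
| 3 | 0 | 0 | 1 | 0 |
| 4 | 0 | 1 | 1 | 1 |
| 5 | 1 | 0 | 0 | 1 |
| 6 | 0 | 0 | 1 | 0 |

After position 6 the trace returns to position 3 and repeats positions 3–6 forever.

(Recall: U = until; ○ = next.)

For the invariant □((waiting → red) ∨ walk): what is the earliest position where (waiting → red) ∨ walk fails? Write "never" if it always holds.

(waiting → red) ∨ walk holds at every position 0..6, and those are all the positions the trace ever visits, so the invariant □((waiting → red) ∨ walk) is never violated.

never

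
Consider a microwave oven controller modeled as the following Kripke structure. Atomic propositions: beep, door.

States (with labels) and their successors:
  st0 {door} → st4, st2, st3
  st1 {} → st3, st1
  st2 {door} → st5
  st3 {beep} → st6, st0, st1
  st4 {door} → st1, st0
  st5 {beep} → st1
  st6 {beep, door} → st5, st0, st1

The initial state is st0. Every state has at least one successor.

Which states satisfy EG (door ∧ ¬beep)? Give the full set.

{st0, st4}

States satisfying door ∧ ¬beep: {st0, st2, st4}.
States satisfying EG (door ∧ ¬beep): {st0, st4}.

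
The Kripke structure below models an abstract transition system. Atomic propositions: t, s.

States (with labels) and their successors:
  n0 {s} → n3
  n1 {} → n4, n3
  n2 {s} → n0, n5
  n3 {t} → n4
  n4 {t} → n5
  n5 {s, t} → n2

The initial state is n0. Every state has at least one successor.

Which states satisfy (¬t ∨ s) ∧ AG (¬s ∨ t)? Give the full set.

none

States satisfying ¬t: {n0, n1, n2}.
States satisfying ¬t ∨ s: {n0, n1, n2, n5}.
States satisfying ¬s ∨ t: {n1, n3, n4, n5}.
States satisfying AG (¬s ∨ t): ∅.
States satisfying (¬t ∨ s) ∧ AG (¬s ∨ t): ∅.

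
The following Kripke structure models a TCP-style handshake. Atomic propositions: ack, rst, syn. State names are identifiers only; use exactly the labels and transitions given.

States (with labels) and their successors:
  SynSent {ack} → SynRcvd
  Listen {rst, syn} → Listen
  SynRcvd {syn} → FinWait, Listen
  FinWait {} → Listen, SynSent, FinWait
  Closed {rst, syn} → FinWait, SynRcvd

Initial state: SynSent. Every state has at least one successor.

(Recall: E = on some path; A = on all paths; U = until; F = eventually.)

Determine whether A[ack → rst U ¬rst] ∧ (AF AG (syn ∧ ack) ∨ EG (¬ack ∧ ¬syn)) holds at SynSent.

Does not hold

States satisfying ack → rst: {Listen, SynRcvd, FinWait, Closed}.
States satisfying ¬rst: {SynSent, SynRcvd, FinWait}.
States satisfying A[ack → rst U ¬rst]: {SynSent, SynRcvd, FinWait, Closed}.
States satisfying AG (syn ∧ ack): ∅.
States satisfying AF AG (syn ∧ ack): ∅.
States satisfying ¬ack ∧ ¬syn: {FinWait}.
States satisfying EG (¬ack ∧ ¬syn): {FinWait}.
States satisfying AF AG (syn ∧ ack) ∨ EG (¬ack ∧ ¬syn): {FinWait}.
States satisfying A[ack → rst U ¬rst] ∧ (AF AG (syn ∧ ack) ∨ EG (¬ack ∧ ¬syn)): {FinWait}.
SynSent ∉ Sat(A[ack → rst U ¬rst] ∧ (AF AG (syn ∧ ack) ∨ EG (¬ack ∧ ¬syn))).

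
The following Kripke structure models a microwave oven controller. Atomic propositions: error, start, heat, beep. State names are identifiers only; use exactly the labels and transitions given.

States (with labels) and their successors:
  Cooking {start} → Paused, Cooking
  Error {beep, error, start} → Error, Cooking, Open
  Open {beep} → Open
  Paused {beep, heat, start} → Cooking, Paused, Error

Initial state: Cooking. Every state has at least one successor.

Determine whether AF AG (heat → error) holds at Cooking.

States satisfying AG (heat → error): {Open}.
States satisfying AF AG (heat → error): {Open}.
There is a path from Cooking along which AG (heat → error) never holds.
Cooking ∉ Sat(AF AG (heat → error)).

Violated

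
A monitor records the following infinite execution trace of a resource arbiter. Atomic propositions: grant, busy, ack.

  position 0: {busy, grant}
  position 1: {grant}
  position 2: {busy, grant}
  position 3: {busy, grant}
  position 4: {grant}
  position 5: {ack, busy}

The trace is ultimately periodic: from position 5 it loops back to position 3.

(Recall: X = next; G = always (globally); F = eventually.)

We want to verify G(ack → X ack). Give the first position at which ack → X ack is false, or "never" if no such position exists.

5

Check ack → X ack at each position in order: 0 ✓, 1 ✓, 2 ✓, 3 ✓, 4 ✓.
At position 5 the labels are {ack, busy} and the next position 3 has {busy, grant}, so ack → X ack is false there. This is the first violation.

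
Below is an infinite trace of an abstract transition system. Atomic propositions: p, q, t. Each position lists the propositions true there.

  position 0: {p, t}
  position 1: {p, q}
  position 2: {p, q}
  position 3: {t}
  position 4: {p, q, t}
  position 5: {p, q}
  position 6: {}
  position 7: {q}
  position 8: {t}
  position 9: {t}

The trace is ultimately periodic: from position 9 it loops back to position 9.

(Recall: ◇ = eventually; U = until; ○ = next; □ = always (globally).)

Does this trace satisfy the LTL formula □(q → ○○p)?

q → ○○p must hold at every position from 0 onward. It fails at position 1, so □(q → ○○p) is false.
Positions where q holds: 1, 2, 4, 5, 7.
Check ○○p at each: 1→fails, 2→ok, 4→fails, 5→fails, 7→fails.

No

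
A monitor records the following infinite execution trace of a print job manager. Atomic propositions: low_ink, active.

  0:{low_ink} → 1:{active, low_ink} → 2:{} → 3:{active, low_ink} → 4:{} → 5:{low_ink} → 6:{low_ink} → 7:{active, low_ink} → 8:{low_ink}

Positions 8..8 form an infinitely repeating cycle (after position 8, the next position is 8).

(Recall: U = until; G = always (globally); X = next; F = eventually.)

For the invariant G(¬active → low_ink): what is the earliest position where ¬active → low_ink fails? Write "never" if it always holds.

2

Check ¬active → low_ink at each position in order: 0 ✓, 1 ✓.
At position 2 the labels are {}, so ¬active → low_ink is false there. This is the first violation.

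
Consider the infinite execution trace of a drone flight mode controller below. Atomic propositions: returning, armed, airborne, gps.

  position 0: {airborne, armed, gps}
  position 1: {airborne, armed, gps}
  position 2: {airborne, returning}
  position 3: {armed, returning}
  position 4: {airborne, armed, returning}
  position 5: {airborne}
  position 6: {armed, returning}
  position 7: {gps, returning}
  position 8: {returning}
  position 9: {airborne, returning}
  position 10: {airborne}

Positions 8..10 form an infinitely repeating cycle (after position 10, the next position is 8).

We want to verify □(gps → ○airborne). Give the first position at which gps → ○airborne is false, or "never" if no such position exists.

Check gps → ○airborne at each position in order: 0 ✓, 1 ✓, 2 ✓, 3 ✓, 4 ✓, 5 ✓, 6 ✓.
At position 7 the labels are {gps, returning} and the next position 8 has {returning}, so gps → ○airborne is false there. This is the first violation.

7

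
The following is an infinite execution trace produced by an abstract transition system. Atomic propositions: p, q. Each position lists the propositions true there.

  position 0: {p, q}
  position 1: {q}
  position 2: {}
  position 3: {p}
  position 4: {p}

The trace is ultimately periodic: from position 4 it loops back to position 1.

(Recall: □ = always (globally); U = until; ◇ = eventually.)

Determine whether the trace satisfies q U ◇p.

Walking from position 0: ◇p first holds at position 0, and q holds at every earlier position along the way, so q U ◇p holds.

Satisfied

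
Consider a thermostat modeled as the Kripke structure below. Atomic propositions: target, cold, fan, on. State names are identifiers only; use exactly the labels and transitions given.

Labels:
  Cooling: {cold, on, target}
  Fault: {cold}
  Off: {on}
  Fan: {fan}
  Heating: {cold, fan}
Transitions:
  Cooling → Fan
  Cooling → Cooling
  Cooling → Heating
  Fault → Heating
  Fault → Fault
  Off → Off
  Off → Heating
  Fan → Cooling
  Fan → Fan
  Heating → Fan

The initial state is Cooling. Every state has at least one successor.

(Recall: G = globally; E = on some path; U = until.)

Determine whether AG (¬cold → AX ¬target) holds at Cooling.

States satisfying ¬cold → AX ¬target: {Cooling, Fault, Off, Heating}.
States satisfying AG (¬cold → AX ¬target): ∅.
Fan is reachable from Cooling and violates ¬cold → AX ¬target, so AG fails at Cooling.
Cooling ∉ Sat(AG (¬cold → AX ¬target)).

Does not hold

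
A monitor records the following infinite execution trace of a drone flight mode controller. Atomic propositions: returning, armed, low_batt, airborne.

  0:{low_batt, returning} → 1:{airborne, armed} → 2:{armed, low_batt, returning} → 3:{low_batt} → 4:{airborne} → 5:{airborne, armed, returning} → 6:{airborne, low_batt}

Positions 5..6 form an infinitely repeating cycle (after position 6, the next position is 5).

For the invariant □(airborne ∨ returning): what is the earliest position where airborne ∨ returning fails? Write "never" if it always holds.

3

Check airborne ∨ returning at each position in order: 0 ✓, 1 ✓, 2 ✓.
At position 3 the labels are {low_batt}, so airborne ∨ returning is false there. This is the first violation.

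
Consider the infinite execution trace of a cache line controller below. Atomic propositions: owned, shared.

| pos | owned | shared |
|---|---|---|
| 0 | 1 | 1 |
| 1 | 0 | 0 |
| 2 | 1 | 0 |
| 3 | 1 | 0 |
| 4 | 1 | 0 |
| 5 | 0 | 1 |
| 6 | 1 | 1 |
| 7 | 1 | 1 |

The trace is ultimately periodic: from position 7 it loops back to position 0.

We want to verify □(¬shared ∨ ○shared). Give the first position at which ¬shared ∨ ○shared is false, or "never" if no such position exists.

At position 0 the labels are {owned, shared} and the next position 1 has {}, so ¬shared ∨ ○shared is false there. This is the first violation.

0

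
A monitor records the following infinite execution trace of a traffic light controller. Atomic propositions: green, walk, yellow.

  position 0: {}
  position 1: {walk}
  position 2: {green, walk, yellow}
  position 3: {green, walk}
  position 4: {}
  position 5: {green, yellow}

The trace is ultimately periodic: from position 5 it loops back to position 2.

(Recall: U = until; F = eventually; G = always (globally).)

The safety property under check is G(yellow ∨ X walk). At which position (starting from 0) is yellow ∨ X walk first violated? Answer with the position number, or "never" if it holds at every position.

Check yellow ∨ X walk at each position in order: 0 ✓, 1 ✓, 2 ✓.
At position 3 the labels are {green, walk} and the next position 4 has {}, so yellow ∨ X walk is false there. This is the first violation.

3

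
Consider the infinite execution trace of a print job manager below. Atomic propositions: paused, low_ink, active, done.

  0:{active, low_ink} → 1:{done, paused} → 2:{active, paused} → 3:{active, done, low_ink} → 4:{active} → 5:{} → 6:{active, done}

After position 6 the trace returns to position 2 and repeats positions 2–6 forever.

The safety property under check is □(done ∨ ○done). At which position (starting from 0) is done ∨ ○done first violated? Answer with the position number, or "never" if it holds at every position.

Check done ∨ ○done at each position in order: 0 ✓, 1 ✓, 2 ✓, 3 ✓.
At position 4 the labels are {active} and the next position 5 has {}, so done ∨ ○done is false there. This is the first violation.

4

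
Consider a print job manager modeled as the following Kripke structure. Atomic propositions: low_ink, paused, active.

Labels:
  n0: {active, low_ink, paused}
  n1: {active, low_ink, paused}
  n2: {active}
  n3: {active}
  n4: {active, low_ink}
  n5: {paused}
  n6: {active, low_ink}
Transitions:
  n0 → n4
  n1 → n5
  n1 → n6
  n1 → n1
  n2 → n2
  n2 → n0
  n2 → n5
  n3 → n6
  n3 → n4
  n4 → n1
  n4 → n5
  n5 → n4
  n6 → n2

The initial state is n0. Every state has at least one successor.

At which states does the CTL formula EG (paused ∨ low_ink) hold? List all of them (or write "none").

{n0, n1, n4, n5}

States satisfying paused ∨ low_ink: {n0, n1, n4, n5, n6}.
States satisfying EG (paused ∨ low_ink): {n0, n1, n4, n5}.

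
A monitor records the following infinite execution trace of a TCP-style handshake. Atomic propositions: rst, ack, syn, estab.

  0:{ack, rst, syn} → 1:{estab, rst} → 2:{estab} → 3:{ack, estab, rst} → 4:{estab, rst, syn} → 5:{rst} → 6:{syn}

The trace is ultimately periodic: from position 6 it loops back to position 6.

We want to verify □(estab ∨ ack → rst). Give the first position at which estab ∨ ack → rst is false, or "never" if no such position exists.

Check estab ∨ ack → rst at each position in order: 0 ✓, 1 ✓.
At position 2 the labels are {estab}, so estab ∨ ack → rst is false there. This is the first violation.

2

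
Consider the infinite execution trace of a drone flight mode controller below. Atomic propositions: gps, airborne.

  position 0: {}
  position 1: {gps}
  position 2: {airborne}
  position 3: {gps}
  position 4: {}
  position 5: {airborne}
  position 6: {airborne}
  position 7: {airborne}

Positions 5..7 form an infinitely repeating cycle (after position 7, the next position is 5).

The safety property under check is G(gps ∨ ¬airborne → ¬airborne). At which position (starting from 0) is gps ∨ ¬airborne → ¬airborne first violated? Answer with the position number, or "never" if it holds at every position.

gps ∨ ¬airborne → ¬airborne holds at every position 0..7, and those are all the positions the trace ever visits, so the invariant G(gps ∨ ¬airborne → ¬airborne) is never violated.

never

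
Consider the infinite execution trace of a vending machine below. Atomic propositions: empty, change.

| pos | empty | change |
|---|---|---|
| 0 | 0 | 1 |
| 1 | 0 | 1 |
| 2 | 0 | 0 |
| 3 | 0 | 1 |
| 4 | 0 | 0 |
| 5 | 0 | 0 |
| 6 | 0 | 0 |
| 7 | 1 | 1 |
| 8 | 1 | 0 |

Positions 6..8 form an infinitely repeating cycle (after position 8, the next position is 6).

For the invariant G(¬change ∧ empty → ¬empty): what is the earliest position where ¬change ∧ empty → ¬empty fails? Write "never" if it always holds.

Check ¬change ∧ empty → ¬empty at each position in order: 0 ✓, 1 ✓, 2 ✓, 3 ✓, 4 ✓, 5 ✓, 6 ✓, 7 ✓.
At position 8 the labels are {empty}, so ¬change ∧ empty → ¬empty is false there. This is the first violation.

8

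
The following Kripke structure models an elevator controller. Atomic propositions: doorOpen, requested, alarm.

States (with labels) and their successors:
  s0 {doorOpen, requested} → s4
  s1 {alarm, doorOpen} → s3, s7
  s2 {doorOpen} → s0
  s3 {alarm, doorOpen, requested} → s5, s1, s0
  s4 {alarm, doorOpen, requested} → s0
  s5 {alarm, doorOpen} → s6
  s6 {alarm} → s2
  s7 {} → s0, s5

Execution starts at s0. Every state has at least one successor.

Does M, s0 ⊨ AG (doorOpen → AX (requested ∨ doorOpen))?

Holds

States satisfying doorOpen → AX (requested ∨ doorOpen): {s0, s2, s3, s4, s6, s7}.
States satisfying AG (doorOpen → AX (requested ∨ doorOpen)): {s0, s2, s4, s6}.
Every state reachable from s0 satisfies doorOpen → AX (requested ∨ doorOpen).
s0 ∈ Sat(AG (doorOpen → AX (requested ∨ doorOpen))).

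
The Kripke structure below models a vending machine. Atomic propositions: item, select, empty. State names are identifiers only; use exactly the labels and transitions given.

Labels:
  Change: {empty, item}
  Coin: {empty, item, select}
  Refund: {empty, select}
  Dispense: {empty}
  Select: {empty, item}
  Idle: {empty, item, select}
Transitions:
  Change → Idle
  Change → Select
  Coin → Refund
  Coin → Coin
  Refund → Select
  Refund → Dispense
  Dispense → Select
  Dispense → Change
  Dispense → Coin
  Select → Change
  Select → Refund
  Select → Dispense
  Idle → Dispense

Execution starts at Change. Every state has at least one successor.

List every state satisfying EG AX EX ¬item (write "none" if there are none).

States satisfying AX EX ¬item: {Change, Coin}.
States satisfying EG AX EX ¬item: {Coin}.

{Coin}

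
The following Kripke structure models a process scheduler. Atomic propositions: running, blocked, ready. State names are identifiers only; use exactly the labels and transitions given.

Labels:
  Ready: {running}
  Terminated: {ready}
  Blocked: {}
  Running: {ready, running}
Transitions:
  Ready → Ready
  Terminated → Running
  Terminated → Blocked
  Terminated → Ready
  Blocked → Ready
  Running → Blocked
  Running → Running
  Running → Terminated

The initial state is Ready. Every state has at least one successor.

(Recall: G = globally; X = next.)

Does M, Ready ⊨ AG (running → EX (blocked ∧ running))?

No

States satisfying running → EX (blocked ∧ running): {Terminated, Blocked}.
States satisfying AG (running → EX (blocked ∧ running)): ∅.
Ready is reachable from Ready and violates running → EX (blocked ∧ running), so AG fails at Ready.
Ready ∉ Sat(AG (running → EX (blocked ∧ running))).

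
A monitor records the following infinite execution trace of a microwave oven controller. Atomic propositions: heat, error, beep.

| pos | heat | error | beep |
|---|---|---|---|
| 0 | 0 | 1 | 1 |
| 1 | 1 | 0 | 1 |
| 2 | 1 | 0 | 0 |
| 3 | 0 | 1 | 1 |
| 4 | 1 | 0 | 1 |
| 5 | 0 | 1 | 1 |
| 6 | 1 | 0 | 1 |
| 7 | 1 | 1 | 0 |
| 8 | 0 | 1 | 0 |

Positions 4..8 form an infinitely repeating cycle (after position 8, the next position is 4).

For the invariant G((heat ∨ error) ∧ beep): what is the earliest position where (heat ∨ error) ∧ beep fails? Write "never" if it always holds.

Check (heat ∨ error) ∧ beep at each position in order: 0 ✓, 1 ✓.
At position 2 the labels are {heat}, so (heat ∨ error) ∧ beep is false there. This is the first violation.

2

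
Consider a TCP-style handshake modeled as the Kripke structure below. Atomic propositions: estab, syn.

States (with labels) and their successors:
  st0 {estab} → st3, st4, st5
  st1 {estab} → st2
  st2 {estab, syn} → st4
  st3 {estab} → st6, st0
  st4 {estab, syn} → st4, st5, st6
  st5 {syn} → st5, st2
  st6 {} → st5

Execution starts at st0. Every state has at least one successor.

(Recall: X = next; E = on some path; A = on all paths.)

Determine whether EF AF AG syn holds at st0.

States satisfying AF AG syn: ∅.
States satisfying EF AF AG syn: ∅.
No suitable path/successor from st0 witnesses the formula.
st0 ∉ Sat(EF AF AG syn).

Violated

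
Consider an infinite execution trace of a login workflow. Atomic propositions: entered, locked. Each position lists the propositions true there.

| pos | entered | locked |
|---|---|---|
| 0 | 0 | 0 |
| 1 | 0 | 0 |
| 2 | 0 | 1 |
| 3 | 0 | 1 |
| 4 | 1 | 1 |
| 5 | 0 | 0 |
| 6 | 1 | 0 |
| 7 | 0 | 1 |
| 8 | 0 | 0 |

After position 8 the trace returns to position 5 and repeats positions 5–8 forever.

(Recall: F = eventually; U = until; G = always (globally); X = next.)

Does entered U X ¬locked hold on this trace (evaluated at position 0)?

Holds

Walking from position 0: X ¬locked first holds at position 0, and entered holds at every earlier position along the way, so entered U X ¬locked holds.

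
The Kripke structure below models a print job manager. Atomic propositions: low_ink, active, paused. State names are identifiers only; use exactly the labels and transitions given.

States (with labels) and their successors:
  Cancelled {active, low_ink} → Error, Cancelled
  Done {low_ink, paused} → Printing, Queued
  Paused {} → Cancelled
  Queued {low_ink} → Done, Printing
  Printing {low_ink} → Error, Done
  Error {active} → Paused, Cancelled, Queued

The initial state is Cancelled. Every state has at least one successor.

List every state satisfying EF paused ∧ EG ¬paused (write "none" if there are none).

States satisfying paused: {Done}.
States satisfying EF paused: {Cancelled, Done, Paused, Queued, Printing, Error}.
States satisfying ¬paused: {Cancelled, Paused, Queued, Printing, Error}.
States satisfying EG ¬paused: {Cancelled, Paused, Queued, Printing, Error}.
States satisfying EF paused ∧ EG ¬paused: {Cancelled, Paused, Queued, Printing, Error}.

{Cancelled, Paused, Queued, Printing, Error}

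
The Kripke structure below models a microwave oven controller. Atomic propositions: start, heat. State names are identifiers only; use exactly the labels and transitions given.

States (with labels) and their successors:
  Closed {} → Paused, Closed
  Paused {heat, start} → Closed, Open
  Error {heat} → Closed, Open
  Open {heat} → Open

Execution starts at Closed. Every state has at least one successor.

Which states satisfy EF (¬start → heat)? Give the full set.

{Closed, Paused, Error, Open}

States satisfying ¬start → heat: {Paused, Error, Open}.
States satisfying EF (¬start → heat): {Closed, Paused, Error, Open}.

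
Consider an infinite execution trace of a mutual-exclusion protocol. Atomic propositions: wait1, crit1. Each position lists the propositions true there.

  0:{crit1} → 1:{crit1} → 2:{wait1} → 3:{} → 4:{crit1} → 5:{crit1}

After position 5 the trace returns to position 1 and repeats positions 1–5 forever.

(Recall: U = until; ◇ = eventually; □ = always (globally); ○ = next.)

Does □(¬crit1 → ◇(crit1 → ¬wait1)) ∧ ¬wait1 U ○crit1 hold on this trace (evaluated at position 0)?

Yes

¬crit1 → ◇(crit1 → ¬wait1) holds at every position 0..5, and those are all positions ever visited, so □(¬crit1 → ◇(crit1 → ¬wait1)) holds.
Positions where ¬crit1 holds: 2, 3.
Check ◇(crit1 → ¬wait1) at each: 2→ok, 3→ok.
Walking from position 0: ○crit1 first holds at position 0, and ¬wait1 holds at every earlier position along the way, so ¬wait1 U ○crit1 holds.
At position 0: □(¬crit1 → ◇(crit1 → ¬wait1)) is true; ¬wait1 U ○crit1 is true; so □(¬crit1 → ◇(crit1 → ¬wait1)) ∧ ¬wait1 U ○crit1 is true.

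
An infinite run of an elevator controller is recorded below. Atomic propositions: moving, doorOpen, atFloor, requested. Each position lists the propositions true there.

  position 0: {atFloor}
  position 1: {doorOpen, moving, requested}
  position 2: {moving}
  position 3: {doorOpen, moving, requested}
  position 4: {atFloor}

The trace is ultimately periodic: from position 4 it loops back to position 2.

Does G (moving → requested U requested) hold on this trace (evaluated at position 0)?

moving → requested U requested must hold at every position from 0 onward. It fails at position 2, so G (moving → requested U requested) is false.
Positions where moving holds: 1, 2, 3.
Check requested U requested at each: 1→ok, 2→fails, 3→ok.

Does not hold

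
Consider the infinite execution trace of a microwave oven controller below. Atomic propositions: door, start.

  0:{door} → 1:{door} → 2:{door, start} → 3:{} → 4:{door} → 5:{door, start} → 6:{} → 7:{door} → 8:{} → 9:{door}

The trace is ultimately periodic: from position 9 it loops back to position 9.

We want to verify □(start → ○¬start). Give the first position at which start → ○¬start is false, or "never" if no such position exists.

start → ○¬start holds at every position 0..9, and those are all the positions the trace ever visits, so the invariant □(start → ○¬start) is never violated.

never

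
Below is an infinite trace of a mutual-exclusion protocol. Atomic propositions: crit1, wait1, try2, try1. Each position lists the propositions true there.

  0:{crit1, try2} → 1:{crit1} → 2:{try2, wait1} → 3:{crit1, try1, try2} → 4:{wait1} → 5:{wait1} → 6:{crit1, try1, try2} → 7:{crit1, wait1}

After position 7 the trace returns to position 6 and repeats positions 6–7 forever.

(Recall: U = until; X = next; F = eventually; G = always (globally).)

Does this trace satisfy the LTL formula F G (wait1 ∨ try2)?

Holds

G (wait1 ∨ try2) holds at position 2, which is reachable from 0, so F G (wait1 ∨ try2) holds.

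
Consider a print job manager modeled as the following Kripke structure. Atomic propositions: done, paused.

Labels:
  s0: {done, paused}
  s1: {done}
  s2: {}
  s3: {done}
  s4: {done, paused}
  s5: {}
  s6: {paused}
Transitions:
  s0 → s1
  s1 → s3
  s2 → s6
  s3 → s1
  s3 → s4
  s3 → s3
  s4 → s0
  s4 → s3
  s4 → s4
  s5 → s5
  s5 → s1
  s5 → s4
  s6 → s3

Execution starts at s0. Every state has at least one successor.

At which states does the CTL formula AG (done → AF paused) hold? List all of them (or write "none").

States satisfying done → AF paused: {s0, s2, s4, s5, s6}.
States satisfying AG (done → AF paused): ∅.

none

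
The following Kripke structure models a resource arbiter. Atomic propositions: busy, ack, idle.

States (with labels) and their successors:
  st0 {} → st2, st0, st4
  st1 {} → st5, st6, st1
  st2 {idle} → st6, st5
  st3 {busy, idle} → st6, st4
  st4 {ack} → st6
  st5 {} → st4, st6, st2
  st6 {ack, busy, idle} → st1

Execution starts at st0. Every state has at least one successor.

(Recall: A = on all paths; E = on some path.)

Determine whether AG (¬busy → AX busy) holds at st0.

Violated

States satisfying ¬busy → AX busy: {st3, st4, st6}.
States satisfying AG (¬busy → AX busy): ∅.
st0 is reachable from st0 and violates ¬busy → AX busy, so AG fails at st0.
st0 ∉ Sat(AG (¬busy → AX busy)).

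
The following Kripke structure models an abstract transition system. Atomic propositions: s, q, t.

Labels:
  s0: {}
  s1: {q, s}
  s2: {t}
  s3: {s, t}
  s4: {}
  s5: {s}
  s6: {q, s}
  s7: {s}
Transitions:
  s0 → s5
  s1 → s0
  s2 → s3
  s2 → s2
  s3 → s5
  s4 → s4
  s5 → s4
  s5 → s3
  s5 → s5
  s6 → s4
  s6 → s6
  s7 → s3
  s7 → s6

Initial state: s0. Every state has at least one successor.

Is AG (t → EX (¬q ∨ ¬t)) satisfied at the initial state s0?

States satisfying t → EX (¬q ∨ ¬t): {s0, s1, s2, s3, s4, s5, s6, s7}.
States satisfying AG (t → EX (¬q ∨ ¬t)): {s0, s1, s2, s3, s4, s5, s6, s7}.
Every state reachable from s0 satisfies t → EX (¬q ∨ ¬t).
s0 ∈ Sat(AG (t → EX (¬q ∨ ¬t))).

Satisfied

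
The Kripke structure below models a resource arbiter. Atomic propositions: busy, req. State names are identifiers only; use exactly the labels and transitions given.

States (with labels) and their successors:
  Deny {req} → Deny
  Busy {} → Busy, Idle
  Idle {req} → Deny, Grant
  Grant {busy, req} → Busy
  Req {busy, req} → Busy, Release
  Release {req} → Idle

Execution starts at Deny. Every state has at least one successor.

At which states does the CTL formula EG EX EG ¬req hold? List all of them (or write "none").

States satisfying EX EG ¬req: {Busy, Grant, Req}.
States satisfying EG EX EG ¬req: {Busy, Grant, Req}.

{Busy, Grant, Req}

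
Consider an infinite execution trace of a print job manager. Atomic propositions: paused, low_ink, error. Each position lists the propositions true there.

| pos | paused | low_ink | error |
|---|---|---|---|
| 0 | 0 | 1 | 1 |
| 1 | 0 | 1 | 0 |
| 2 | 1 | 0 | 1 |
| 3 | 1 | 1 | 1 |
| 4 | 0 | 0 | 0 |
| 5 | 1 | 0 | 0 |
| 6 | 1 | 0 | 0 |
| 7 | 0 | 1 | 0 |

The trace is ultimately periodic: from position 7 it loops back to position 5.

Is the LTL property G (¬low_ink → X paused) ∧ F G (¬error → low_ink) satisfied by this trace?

¬low_ink → X paused must hold at every position from 0 onward. It fails at position 6, so G (¬low_ink → X paused) is false.
Positions where ¬low_ink holds: 2, 4, 5, 6.
Check X paused at each: 2→ok, 4→ok, 5→ok, 6→fails.
G (¬error → low_ink) is false at every position 0..7, so it never becomes true and F G (¬error → low_ink) fails.
At position 0: G (¬low_ink → X paused) is false; F G (¬error → low_ink) is false; so G (¬low_ink → X paused) ∧ F G (¬error → low_ink) is false.

Does not hold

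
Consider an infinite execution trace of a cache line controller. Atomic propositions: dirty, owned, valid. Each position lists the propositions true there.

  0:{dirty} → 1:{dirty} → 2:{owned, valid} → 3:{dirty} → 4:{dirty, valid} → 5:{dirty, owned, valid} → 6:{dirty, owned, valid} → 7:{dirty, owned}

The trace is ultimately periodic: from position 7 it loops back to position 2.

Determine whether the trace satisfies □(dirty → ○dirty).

dirty → ○dirty must hold at every position from 0 onward. It fails at position 1, so □(dirty → ○dirty) is false.
Positions where dirty holds: 0, 1, 3, 4, 5, 6, 7.
Check ○dirty at each: 0→ok, 1→fails, 3→ok, 4→ok, 5→ok, 6→ok, 7→fails.

No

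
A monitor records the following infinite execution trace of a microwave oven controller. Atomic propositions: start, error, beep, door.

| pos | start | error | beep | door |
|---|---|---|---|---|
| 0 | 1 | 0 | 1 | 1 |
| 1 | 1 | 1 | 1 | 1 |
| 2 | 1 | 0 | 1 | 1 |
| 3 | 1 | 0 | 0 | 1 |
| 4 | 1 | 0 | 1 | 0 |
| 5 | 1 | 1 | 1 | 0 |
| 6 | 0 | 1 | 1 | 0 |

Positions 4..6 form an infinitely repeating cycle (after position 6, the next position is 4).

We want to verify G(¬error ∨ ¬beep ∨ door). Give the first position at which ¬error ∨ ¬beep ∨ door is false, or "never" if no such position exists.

5

Check ¬error ∨ ¬beep ∨ door at each position in order: 0 ✓, 1 ✓, 2 ✓, 3 ✓, 4 ✓.
At position 5 the labels are {beep, error, start}, so ¬error ∨ ¬beep ∨ door is false there. This is the first violation.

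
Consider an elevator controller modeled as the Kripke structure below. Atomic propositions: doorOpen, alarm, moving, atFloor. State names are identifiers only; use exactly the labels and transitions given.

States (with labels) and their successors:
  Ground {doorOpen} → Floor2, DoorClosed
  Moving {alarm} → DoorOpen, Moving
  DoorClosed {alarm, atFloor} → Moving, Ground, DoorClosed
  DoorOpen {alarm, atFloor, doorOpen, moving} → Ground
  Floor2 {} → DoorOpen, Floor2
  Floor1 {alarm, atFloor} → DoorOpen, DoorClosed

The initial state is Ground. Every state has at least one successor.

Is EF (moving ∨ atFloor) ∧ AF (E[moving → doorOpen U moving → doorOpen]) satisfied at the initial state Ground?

Satisfied

States satisfying moving ∨ atFloor: {DoorClosed, DoorOpen, Floor1}.
States satisfying EF (moving ∨ atFloor): {Ground, Moving, DoorClosed, DoorOpen, Floor2, Floor1}.
States satisfying E[moving → doorOpen U moving → doorOpen]: {Ground, Moving, DoorClosed, DoorOpen, Floor2, Floor1}.
States satisfying AF (E[moving → doorOpen U moving → doorOpen]): {Ground, Moving, DoorClosed, DoorOpen, Floor2, Floor1}.
States satisfying EF (moving ∨ atFloor) ∧ AF (E[moving → doorOpen U moving → doorOpen]): {Ground, Moving, DoorClosed, DoorOpen, Floor2, Floor1}.
Ground ∈ Sat(EF (moving ∨ atFloor) ∧ AF (E[moving → doorOpen U moving → doorOpen])).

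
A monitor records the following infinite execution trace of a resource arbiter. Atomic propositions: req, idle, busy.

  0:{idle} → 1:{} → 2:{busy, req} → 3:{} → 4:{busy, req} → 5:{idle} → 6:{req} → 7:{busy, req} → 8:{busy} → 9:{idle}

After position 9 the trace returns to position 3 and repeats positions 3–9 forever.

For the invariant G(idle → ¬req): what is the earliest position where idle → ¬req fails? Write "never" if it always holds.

never

idle → ¬req holds at every position 0..9, and those are all the positions the trace ever visits, so the invariant G(idle → ¬req) is never violated.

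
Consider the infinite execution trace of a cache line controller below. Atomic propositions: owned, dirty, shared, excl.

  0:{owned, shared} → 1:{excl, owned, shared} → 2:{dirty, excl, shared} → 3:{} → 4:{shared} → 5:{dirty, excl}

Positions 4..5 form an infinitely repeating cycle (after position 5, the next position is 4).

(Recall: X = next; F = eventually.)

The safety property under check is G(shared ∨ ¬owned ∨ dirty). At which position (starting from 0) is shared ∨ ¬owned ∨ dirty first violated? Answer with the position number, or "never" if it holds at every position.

shared ∨ ¬owned ∨ dirty holds at every position 0..5, and those are all the positions the trace ever visits, so the invariant G(shared ∨ ¬owned ∨ dirty) is never violated.

never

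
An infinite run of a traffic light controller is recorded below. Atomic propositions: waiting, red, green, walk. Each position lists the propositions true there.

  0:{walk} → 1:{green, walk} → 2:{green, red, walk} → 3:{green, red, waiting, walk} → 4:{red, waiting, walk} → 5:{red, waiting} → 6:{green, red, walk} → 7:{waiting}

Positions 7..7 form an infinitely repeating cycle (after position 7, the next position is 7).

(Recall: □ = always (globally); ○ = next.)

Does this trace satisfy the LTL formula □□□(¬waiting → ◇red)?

□□(¬waiting → ◇red) holds at every position 0..7, and those are all positions ever visited, so □□□(¬waiting → ◇red) holds.

Holds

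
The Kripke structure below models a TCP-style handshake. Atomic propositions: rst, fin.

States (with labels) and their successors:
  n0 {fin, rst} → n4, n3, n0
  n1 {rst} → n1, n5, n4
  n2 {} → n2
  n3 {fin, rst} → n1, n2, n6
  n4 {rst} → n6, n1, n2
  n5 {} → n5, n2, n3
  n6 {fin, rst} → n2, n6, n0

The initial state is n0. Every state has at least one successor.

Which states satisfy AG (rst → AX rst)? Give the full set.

States satisfying rst → AX rst: {n0, n2, n5}.
States satisfying AG (rst → AX rst): {n2}.

{n2}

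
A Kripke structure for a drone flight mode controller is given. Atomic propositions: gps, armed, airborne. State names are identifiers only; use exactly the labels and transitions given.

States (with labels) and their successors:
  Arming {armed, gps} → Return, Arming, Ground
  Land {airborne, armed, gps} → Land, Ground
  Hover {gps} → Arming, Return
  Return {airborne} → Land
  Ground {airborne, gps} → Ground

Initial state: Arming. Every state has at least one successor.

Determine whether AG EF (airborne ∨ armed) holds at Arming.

States satisfying EF (airborne ∨ armed): {Arming, Land, Hover, Return, Ground}.
States satisfying AG EF (airborne ∨ armed): {Arming, Land, Hover, Return, Ground}.
Every state reachable from Arming satisfies EF (airborne ∨ armed).
Arming ∈ Sat(AG EF (airborne ∨ armed)).

Yes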